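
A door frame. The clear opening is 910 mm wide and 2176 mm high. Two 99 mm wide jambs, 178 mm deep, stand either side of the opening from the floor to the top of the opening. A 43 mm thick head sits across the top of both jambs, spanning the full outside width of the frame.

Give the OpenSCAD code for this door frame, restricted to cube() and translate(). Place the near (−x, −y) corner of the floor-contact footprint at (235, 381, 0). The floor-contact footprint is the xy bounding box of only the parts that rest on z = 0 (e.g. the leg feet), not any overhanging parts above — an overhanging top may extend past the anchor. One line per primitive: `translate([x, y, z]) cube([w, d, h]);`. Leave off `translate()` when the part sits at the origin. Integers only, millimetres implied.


translate([235, 381, 0]) cube([99, 178, 2176]);
translate([1244, 381, 0]) cube([99, 178, 2176]);
translate([235, 381, 2176]) cube([1108, 178, 43]);


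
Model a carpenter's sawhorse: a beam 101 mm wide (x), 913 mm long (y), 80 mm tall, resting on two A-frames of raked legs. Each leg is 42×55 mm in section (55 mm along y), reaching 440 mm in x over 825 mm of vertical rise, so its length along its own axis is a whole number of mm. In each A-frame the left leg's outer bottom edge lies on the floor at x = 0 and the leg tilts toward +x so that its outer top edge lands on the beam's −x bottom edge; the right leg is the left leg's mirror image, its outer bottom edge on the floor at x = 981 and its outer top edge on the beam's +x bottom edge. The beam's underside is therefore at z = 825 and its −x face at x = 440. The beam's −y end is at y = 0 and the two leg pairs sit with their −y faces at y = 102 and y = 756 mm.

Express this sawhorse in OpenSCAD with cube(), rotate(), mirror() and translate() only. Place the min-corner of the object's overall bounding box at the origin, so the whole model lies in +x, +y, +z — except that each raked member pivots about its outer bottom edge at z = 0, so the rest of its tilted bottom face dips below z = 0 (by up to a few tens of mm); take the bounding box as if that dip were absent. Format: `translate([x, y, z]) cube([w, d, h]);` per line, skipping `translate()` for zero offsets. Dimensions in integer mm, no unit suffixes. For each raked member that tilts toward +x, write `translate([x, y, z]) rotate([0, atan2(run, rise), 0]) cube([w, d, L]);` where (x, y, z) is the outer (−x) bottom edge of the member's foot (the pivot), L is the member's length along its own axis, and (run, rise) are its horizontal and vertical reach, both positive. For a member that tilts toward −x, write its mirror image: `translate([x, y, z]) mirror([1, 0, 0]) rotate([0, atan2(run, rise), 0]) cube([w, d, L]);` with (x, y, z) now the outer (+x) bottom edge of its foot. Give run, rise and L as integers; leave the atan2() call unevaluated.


translate([440, 0, 825]) cube([101, 913, 80]);
translate([0, 102, 0]) rotate([0, atan2(440, 825), 0]) cube([42, 55, 935]);
translate([981, 102, 0]) mirror([1, 0, 0]) rotate([0, atan2(440, 825), 0]) cube([42, 55, 935]);
translate([0, 756, 0]) rotate([0, atan2(440, 825), 0]) cube([42, 55, 935]);
translate([981, 756, 0]) mirror([1, 0, 0]) rotate([0, atan2(440, 825), 0]) cube([42, 55, 935]);


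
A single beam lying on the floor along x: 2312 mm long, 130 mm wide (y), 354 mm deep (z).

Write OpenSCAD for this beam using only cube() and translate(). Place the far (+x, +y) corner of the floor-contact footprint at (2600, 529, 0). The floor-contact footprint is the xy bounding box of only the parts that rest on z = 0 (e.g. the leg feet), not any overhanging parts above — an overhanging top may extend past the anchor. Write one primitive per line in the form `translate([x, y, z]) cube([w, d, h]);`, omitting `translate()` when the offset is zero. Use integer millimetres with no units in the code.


translate([288, 399, 0]) cube([2312, 130, 354]);


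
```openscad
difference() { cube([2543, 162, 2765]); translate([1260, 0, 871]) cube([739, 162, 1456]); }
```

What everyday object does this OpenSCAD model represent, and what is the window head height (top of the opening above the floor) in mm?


A wall with a window opening. The window head height is 2327 mm.

A wall with a rectangular opening subtracted — a window. Sill at z = 871, opening 1456 mm tall, so the head is at 871 + 1456 = 2327 mm.


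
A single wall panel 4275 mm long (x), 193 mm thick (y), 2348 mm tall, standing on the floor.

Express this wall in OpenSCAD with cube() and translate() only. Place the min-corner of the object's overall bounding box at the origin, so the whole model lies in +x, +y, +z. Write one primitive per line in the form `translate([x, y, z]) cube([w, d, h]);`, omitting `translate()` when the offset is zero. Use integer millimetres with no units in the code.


cube([4275, 193, 2348]);


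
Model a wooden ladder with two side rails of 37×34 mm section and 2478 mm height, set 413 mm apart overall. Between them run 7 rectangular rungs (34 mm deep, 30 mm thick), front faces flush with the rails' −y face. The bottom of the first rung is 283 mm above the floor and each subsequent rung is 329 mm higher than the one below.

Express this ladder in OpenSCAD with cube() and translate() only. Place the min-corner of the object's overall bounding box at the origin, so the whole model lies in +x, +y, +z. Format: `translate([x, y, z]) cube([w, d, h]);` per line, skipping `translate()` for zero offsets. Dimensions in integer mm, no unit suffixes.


cube([37, 34, 2478]);
translate([376, 0, 0]) cube([37, 34, 2478]);
translate([37, 0, 283]) cube([339, 34, 30]);
translate([37, 0, 612]) cube([339, 34, 30]);
translate([37, 0, 941]) cube([339, 34, 30]);
translate([37, 0, 1270]) cube([339, 34, 30]);
translate([37, 0, 1599]) cube([339, 34, 30]);
translate([37, 0, 1928]) cube([339, 34, 30]);
translate([37, 0, 2257]) cube([339, 34, 30]);


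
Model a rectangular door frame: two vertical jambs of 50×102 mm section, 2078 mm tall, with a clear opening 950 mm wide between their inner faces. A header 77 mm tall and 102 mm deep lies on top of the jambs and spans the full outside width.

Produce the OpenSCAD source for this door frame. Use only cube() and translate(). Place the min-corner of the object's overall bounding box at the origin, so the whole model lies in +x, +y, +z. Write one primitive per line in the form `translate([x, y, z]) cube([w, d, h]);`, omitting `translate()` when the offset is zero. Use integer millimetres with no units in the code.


cube([50, 102, 2078]);
translate([1000, 0, 0]) cube([50, 102, 2078]);
translate([0, 0, 2078]) cube([1050, 102, 77]);


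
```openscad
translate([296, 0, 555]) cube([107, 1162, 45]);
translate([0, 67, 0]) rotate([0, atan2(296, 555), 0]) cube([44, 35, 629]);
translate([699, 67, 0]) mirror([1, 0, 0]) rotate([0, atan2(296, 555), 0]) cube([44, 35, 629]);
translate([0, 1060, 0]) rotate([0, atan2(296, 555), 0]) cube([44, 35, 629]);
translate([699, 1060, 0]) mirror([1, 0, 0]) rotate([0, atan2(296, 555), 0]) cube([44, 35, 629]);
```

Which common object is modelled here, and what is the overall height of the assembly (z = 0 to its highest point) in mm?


A sawhorse. The overall height is 600 mm.

A beam across two mirrored pairs of raked legs — a sawhorse. The beam's underside is at z = 555 (matching the legs' vertical rise in atan2(296, 555)) and the beam is 45 mm tall, so its top is at 555 + 45 = 600 mm. The raked legs top out at the beam's underside, so that is the highest point.


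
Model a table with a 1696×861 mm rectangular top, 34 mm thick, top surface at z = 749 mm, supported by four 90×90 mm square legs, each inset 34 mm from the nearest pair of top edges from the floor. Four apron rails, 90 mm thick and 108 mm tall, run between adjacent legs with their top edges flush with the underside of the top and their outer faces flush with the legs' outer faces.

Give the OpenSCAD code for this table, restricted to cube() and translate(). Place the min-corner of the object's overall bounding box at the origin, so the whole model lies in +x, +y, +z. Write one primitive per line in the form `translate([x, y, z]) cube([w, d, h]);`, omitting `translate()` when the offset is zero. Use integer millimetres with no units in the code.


translate([0, 0, 715]) cube([1696, 861, 34]);
translate([34, 34, 0]) cube([90, 90, 715]);
translate([1572, 34, 0]) cube([90, 90, 715]);
translate([34, 737, 0]) cube([90, 90, 715]);
translate([1572, 737, 0]) cube([90, 90, 715]);
translate([124, 34, 607]) cube([1448, 90, 108]);
translate([124, 737, 607]) cube([1448, 90, 108]);
translate([34, 124, 607]) cube([90, 613, 108]);
translate([1572, 124, 607]) cube([90, 613, 108]);


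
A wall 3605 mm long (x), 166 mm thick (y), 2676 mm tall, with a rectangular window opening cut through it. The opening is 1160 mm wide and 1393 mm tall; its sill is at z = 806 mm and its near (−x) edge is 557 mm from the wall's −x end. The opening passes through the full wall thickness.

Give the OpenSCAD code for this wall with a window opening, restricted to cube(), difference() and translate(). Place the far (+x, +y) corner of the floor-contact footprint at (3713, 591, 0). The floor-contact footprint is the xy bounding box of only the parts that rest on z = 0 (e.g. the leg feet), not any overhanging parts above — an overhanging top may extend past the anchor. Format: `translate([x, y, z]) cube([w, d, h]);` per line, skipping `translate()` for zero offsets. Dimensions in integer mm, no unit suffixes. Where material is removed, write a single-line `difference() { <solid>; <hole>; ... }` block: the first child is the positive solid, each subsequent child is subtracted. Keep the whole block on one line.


difference() { translate([108, 425, 0]) cube([3605, 166, 2676]); translate([665, 425, 806]) cube([1160, 166, 1393]); }


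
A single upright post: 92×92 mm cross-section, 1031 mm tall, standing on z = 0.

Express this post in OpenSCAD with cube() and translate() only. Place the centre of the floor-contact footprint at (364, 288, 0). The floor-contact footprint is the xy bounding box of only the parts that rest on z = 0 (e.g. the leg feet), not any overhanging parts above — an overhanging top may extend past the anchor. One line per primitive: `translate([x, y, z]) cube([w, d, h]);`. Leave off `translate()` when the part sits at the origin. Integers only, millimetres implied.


translate([318, 242, 0]) cube([92, 92, 1031]);


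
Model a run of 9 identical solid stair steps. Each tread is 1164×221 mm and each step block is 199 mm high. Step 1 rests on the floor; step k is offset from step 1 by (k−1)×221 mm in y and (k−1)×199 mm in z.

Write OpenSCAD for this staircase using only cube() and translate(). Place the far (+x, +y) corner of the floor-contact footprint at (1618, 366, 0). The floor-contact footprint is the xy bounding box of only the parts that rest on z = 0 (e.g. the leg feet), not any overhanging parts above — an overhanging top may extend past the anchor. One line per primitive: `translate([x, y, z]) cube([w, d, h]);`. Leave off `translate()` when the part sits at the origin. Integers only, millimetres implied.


translate([454, 145, 0]) cube([1164, 221, 199]);
translate([454, 366, 199]) cube([1164, 221, 199]);
translate([454, 587, 398]) cube([1164, 221, 199]);
translate([454, 808, 597]) cube([1164, 221, 199]);
translate([454, 1029, 796]) cube([1164, 221, 199]);
translate([454, 1250, 995]) cube([1164, 221, 199]);
translate([454, 1471, 1194]) cube([1164, 221, 199]);
translate([454, 1692, 1393]) cube([1164, 221, 199]);
translate([454, 1913, 1592]) cube([1164, 221, 199]);


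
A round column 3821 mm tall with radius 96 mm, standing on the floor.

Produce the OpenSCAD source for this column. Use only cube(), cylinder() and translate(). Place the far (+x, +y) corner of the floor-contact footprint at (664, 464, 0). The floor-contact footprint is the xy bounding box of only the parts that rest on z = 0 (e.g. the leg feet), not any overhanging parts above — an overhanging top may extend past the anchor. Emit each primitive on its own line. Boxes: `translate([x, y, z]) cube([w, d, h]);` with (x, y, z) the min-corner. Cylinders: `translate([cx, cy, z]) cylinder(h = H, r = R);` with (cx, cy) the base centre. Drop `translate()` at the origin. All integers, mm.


translate([568, 368, 0]) cylinder(h = 3821, r = 96);


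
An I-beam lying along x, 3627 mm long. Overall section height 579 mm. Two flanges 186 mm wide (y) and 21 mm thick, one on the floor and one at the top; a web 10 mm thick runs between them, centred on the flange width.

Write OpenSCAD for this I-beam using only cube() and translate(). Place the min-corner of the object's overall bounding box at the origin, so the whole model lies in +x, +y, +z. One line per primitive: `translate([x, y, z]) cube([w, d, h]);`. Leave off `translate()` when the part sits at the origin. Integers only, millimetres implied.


cube([3627, 186, 21]);
translate([0, 88, 21]) cube([3627, 10, 537]);
translate([0, 0, 558]) cube([3627, 186, 21]);


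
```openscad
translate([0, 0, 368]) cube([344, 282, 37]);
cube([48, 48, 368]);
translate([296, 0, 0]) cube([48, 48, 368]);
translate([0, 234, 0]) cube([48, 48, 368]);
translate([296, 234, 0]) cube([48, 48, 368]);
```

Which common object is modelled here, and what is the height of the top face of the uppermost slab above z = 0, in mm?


A stool. The seat height is 405 mm.

A 344×282×37 slab at z = 368 on four corner posts — a stool. The seat top is 368 + 37 = 405 mm.


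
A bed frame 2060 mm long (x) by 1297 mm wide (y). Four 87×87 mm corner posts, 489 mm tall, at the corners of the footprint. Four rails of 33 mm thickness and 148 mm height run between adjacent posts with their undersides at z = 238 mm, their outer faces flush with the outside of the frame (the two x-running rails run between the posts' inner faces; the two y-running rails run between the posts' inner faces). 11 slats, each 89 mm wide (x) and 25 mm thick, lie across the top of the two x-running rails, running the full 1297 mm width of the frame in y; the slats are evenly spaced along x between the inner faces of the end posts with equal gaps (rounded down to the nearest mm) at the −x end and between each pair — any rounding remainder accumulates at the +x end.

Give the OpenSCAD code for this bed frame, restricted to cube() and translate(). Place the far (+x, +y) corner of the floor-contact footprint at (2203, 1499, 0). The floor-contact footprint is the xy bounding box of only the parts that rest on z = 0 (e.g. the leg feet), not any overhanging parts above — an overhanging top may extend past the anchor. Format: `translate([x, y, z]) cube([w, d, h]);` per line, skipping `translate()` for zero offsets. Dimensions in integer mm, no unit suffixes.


translate([143, 202, 0]) cube([87, 87, 489]);
translate([143, 1412, 0]) cube([87, 87, 489]);
translate([2116, 202, 0]) cube([87, 87, 489]);
translate([2116, 1412, 0]) cube([87, 87, 489]);
translate([230, 202, 238]) cube([1886, 33, 148]);
translate([230, 1466, 238]) cube([1886, 33, 148]);
translate([143, 289, 238]) cube([33, 1123, 148]);
translate([2170, 289, 238]) cube([33, 1123, 148]);
translate([305, 202, 386]) cube([89, 1297, 25]);
translate([469, 202, 386]) cube([89, 1297, 25]);
translate([633, 202, 386]) cube([89, 1297, 25]);
translate([797, 202, 386]) cube([89, 1297, 25]);
translate([961, 202, 386]) cube([89, 1297, 25]);
translate([1125, 202, 386]) cube([89, 1297, 25]);
translate([1289, 202, 386]) cube([89, 1297, 25]);
translate([1453, 202, 386]) cube([89, 1297, 25]);
translate([1617, 202, 386]) cube([89, 1297, 25]);
translate([1781, 202, 386]) cube([89, 1297, 25]);
translate([1945, 202, 386]) cube([89, 1297, 25]);


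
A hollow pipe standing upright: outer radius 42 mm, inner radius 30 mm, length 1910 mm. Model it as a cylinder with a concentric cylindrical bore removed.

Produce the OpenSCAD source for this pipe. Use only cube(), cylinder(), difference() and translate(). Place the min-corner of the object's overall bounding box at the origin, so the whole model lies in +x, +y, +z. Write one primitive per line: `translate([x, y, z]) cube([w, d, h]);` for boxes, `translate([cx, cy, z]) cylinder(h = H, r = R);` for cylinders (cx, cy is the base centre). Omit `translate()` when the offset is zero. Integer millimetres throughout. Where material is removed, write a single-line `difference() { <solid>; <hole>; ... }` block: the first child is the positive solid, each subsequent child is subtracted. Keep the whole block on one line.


difference() { translate([42, 42, 0]) cylinder(h = 1910, r = 42); translate([42, 42, 0]) cylinder(h = 1910, r = 30); }


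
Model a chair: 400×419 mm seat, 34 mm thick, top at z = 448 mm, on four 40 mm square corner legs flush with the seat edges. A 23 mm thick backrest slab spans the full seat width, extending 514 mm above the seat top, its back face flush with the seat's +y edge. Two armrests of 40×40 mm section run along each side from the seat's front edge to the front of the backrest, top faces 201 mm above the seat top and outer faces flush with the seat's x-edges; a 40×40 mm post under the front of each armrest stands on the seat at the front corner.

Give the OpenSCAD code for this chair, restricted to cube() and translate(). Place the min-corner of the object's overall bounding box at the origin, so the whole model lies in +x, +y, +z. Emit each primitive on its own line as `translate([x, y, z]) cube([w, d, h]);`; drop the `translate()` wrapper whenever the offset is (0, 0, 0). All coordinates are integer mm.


// leg_h = 448 - 34 = 414
// arm post h = 201 - 40 = 161
translate([0, 0, 414]) cube([400, 419, 34]);
cube([40, 40, 414]);
translate([360, 0, 0]) cube([40, 40, 414]);
translate([0, 379, 0]) cube([40, 40, 414]);
translate([360, 379, 0]) cube([40, 40, 414]);
translate([0, 396, 448]) cube([400, 23, 514]);
translate([0, 0, 609]) cube([40, 396, 40]);
translate([360, 0, 609]) cube([40, 396, 40]);
translate([0, 0, 448]) cube([40, 40, 161]);
translate([360, 0, 448]) cube([40, 40, 161]);


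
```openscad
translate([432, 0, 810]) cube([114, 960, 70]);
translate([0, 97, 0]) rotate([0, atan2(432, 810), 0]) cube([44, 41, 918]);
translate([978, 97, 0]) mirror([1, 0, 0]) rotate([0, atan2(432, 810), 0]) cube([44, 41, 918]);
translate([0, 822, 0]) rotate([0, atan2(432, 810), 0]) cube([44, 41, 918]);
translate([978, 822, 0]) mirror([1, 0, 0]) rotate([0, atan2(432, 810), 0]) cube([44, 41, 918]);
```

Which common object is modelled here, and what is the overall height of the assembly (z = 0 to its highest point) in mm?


A sawhorse. The overall height is 880 mm.

A beam across two mirrored pairs of raked legs — a sawhorse. The beam's underside is at z = 810 (matching the legs' vertical rise in atan2(432, 810)) and the beam is 70 mm tall, so its top is at 810 + 70 = 880 mm. The raked legs top out at the beam's underside, so that is the highest point.


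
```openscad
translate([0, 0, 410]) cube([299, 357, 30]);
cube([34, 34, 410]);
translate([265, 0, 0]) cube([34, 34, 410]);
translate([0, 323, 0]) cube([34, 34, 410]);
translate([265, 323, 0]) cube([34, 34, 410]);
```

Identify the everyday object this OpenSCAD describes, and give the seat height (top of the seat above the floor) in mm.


A stool. The seat height is 440 mm.

A 299×357×30 slab at z = 410 on four corner posts — a stool. The seat top is 410 + 30 = 440 mm.


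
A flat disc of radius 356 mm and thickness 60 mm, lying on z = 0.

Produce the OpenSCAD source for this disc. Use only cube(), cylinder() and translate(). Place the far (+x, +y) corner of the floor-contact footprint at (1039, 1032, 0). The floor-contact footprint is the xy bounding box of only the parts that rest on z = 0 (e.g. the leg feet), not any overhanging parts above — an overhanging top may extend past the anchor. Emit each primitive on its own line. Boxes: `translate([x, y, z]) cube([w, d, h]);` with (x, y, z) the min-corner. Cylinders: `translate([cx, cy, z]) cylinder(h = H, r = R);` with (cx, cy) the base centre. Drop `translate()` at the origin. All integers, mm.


translate([683, 676, 0]) cylinder(h = 60, r = 356);


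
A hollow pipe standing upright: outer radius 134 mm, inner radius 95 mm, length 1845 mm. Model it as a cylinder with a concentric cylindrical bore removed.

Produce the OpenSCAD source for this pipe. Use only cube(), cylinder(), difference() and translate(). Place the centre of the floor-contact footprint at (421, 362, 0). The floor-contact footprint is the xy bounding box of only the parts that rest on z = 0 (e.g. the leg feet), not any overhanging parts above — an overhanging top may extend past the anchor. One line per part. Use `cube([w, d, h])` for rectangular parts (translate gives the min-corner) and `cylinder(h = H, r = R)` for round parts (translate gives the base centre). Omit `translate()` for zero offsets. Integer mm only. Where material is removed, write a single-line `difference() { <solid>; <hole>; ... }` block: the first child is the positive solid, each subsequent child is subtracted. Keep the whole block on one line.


difference() { translate([421, 362, 0]) cylinder(h = 1845, r = 134); translate([421, 362, 0]) cylinder(h = 1845, r = 95); }


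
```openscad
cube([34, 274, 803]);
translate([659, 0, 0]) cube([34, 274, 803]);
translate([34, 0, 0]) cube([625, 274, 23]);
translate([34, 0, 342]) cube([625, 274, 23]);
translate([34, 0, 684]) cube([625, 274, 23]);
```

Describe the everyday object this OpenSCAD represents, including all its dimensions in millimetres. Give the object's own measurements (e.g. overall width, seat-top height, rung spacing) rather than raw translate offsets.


An open bookshelf. Two side panels, each 34 mm thick, 274 mm deep and 803 mm tall, stand 693 mm apart (outside-to-outside). Between them sit 3 shelves, each 23 mm thick and 274 mm deep, spanning the full gap between the sides. The bottom shelf rests on the floor (its underside at z = 0) and the clear gap between one shelf's top and the next shelf's underside is 319 mm.


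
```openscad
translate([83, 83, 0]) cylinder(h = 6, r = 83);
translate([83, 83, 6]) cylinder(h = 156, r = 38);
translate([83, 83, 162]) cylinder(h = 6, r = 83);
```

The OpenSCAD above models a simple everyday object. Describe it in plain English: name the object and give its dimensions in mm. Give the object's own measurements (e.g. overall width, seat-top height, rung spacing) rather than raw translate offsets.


A spool: two coaxial disc flanges of radius 83 mm and thickness 6 mm, joined by a core cylinder of radius 38 mm and height 156 mm. The lower flange rests on z = 0 and the three cylinders share a vertical axis.


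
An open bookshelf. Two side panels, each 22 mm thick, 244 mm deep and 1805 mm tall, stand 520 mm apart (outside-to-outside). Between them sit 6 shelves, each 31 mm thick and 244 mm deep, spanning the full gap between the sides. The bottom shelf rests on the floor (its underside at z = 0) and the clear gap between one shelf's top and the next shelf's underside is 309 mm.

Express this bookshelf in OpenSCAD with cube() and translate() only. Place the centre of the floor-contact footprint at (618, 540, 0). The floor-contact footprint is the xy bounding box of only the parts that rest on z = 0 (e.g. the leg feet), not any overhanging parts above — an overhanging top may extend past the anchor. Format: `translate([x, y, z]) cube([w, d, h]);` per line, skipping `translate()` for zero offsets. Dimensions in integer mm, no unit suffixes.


translate([358, 418, 0]) cube([22, 244, 1805]);
translate([856, 418, 0]) cube([22, 244, 1805]);
translate([380, 418, 0]) cube([476, 244, 31]);
translate([380, 418, 340]) cube([476, 244, 31]);
translate([380, 418, 680]) cube([476, 244, 31]);
translate([380, 418, 1020]) cube([476, 244, 31]);
translate([380, 418, 1360]) cube([476, 244, 31]);
translate([380, 418, 1700]) cube([476, 244, 31]);


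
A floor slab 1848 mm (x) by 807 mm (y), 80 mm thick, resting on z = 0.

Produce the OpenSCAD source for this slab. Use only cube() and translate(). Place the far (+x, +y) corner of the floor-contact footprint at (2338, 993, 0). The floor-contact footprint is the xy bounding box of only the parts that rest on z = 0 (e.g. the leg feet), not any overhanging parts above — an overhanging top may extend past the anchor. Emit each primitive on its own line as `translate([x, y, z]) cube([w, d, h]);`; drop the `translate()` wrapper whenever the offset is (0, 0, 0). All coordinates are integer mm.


translate([490, 186, 0]) cube([1848, 807, 80]);


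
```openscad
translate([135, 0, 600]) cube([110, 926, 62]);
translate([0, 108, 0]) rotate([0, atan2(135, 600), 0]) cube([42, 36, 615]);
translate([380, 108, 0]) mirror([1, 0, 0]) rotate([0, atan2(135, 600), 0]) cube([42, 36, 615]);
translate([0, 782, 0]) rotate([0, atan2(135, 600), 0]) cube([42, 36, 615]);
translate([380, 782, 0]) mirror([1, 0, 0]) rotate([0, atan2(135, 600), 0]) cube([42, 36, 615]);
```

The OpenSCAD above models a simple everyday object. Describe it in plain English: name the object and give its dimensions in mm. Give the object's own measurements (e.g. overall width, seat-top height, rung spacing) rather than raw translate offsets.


A sawhorse. A 110×926×62 mm beam (x, y, z) sits on two A-frame leg pairs. Each pair is two raked legs of 42×36 mm section (36 mm along y) splaying symmetrically in x. Each leg rises 600 mm vertically over 135 mm of horizontal reach and is 615 mm long along its own axis. Every leg's outer bottom edge rests on the floor and its outer top edge meets a bottom edge of the beam — the left legs (tilting toward +x) meet the beam's −x bottom edge, the right legs (their mirror images, tilting toward −x) meet its +x bottom edge — so the leg tops tuck under the beam, the beam's underside is 600 mm above the floor, and the feet are 380 mm apart outside-to-outside with the beam centred between them. The two leg pairs are set in 108 mm from either end of the beam.


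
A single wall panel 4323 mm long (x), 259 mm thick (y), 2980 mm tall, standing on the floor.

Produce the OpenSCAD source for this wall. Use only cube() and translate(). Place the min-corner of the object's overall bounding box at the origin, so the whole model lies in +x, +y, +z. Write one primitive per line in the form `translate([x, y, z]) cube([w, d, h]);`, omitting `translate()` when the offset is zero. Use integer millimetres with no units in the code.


cube([4323, 259, 2980]);


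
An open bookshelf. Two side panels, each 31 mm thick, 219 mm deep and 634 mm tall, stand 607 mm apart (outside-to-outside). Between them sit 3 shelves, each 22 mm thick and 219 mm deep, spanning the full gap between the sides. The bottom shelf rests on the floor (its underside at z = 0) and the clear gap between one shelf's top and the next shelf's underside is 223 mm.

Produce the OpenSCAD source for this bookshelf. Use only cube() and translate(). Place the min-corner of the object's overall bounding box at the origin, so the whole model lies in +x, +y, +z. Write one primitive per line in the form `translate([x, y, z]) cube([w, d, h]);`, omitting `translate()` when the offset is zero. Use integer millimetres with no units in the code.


cube([31, 219, 634]);
translate([576, 0, 0]) cube([31, 219, 634]);
translate([31, 0, 0]) cube([545, 219, 22]);
translate([31, 0, 245]) cube([545, 219, 22]);
translate([31, 0, 490]) cube([545, 219, 22]);


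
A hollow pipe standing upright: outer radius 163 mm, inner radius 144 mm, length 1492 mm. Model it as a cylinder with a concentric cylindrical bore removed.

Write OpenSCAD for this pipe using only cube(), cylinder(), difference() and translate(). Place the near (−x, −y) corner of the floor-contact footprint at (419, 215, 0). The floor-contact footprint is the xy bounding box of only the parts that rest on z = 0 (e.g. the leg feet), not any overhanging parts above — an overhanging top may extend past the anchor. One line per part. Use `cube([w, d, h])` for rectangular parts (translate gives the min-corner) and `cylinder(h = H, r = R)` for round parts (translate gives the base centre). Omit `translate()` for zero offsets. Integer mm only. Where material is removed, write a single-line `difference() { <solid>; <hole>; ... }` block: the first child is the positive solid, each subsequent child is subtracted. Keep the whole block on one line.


difference() { translate([582, 378, 0]) cylinder(h = 1492, r = 163); translate([582, 378, 0]) cylinder(h = 1492, r = 144); }


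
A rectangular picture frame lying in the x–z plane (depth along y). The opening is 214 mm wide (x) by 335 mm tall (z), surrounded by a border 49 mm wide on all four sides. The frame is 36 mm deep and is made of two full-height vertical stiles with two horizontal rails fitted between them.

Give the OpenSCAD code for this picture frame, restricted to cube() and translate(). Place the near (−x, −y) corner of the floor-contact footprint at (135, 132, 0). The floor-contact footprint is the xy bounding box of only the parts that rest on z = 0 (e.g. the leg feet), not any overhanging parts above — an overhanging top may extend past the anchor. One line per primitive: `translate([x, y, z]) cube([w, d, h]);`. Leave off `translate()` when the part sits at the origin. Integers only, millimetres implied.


translate([135, 132, 0]) cube([49, 36, 433]);
translate([398, 132, 0]) cube([49, 36, 433]);
translate([184, 132, 0]) cube([214, 36, 49]);
translate([184, 132, 384]) cube([214, 36, 49]);


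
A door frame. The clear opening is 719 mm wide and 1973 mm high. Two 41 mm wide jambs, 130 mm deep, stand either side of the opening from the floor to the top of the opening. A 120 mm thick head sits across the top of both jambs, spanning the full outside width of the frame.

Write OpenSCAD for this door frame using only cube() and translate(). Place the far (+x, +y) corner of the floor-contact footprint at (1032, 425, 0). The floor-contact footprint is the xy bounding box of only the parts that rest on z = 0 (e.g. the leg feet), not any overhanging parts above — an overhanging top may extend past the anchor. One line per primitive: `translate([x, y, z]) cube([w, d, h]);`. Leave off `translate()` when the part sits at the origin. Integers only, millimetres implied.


translate([231, 295, 0]) cube([41, 130, 1973]);
translate([991, 295, 0]) cube([41, 130, 1973]);
translate([231, 295, 1973]) cube([801, 130, 120]);


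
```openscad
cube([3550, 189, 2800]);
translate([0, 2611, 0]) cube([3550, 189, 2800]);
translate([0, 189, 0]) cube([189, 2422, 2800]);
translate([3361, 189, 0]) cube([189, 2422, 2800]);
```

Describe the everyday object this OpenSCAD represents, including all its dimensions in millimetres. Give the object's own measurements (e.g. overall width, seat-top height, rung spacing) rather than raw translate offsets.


The wall frame of a small rectangular building: four walls, each 2800 mm tall and 189 mm thick, enclosing a footprint 3550 mm (x) by 2800 mm (y) outside-to-outside, with no floor or roof. The front and back walls (the −y and +y sides) span the full width; the two side walls fit between them.


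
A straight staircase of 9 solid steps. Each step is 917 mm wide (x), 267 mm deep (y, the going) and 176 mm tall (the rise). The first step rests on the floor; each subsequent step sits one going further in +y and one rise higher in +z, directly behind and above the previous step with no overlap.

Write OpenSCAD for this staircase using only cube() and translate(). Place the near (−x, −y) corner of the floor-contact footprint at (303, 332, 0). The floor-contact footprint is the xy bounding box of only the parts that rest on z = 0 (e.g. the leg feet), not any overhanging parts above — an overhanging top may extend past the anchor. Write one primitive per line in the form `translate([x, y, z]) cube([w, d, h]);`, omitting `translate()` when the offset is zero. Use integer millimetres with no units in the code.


translate([303, 332, 0]) cube([917, 267, 176]);
translate([303, 599, 176]) cube([917, 267, 176]);
translate([303, 866, 352]) cube([917, 267, 176]);
translate([303, 1133, 528]) cube([917, 267, 176]);
translate([303, 1400, 704]) cube([917, 267, 176]);
translate([303, 1667, 880]) cube([917, 267, 176]);
translate([303, 1934, 1056]) cube([917, 267, 176]);
translate([303, 2201, 1232]) cube([917, 267, 176]);
translate([303, 2468, 1408]) cube([917, 267, 176]);


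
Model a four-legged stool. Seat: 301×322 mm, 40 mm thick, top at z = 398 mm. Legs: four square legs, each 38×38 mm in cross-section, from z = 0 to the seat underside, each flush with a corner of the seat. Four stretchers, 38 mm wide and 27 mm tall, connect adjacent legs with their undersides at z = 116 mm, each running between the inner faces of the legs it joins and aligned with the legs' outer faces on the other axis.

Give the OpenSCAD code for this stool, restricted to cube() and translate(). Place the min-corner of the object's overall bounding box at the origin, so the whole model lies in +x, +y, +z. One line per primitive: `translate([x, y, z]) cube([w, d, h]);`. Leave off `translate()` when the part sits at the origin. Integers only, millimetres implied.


translate([0, 0, 358]) cube([301, 322, 40]);
cube([38, 38, 358]);
translate([263, 0, 0]) cube([38, 38, 358]);
translate([0, 284, 0]) cube([38, 38, 358]);
translate([263, 284, 0]) cube([38, 38, 358]);
translate([38, 0, 116]) cube([225, 38, 27]);
translate([38, 284, 116]) cube([225, 38, 27]);
translate([0, 38, 116]) cube([38, 246, 27]);
translate([263, 38, 116]) cube([38, 246, 27]);


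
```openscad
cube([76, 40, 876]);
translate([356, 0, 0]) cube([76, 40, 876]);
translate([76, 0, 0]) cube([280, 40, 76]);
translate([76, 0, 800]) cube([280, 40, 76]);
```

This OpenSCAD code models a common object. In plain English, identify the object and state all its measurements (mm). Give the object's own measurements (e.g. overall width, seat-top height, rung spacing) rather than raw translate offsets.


A rectangular picture frame lying in the x–z plane (depth along y). The opening is 280 mm wide (x) by 724 mm tall (z), surrounded by a border 76 mm wide on all four sides. The frame is 40 mm deep and is made of two full-height vertical stiles with two horizontal rails fitted between them.


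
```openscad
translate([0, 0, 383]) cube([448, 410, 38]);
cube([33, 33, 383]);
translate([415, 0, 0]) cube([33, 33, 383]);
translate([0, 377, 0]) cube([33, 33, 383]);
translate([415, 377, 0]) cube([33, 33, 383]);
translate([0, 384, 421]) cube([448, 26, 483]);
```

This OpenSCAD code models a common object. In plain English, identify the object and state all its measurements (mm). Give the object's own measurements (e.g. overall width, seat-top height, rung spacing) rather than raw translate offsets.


A chair. The seat is a 448×410×38 mm slab with its top at z = 421 mm, on four 33×33 mm corner legs (flush with the seat edges, standing on z = 0). A flat backrest 26 mm thick, 483 mm tall, spans the full seat width and rises from the seat top along its +y edge, rear face flush with the rear of the seat.


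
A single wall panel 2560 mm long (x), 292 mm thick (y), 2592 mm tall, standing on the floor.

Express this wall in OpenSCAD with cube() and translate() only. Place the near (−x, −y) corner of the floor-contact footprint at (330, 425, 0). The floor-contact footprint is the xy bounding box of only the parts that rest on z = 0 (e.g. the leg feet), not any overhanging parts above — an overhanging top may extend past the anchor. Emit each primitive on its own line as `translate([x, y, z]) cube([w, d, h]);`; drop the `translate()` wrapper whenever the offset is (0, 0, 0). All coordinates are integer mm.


translate([330, 425, 0]) cube([2560, 292, 2592]);


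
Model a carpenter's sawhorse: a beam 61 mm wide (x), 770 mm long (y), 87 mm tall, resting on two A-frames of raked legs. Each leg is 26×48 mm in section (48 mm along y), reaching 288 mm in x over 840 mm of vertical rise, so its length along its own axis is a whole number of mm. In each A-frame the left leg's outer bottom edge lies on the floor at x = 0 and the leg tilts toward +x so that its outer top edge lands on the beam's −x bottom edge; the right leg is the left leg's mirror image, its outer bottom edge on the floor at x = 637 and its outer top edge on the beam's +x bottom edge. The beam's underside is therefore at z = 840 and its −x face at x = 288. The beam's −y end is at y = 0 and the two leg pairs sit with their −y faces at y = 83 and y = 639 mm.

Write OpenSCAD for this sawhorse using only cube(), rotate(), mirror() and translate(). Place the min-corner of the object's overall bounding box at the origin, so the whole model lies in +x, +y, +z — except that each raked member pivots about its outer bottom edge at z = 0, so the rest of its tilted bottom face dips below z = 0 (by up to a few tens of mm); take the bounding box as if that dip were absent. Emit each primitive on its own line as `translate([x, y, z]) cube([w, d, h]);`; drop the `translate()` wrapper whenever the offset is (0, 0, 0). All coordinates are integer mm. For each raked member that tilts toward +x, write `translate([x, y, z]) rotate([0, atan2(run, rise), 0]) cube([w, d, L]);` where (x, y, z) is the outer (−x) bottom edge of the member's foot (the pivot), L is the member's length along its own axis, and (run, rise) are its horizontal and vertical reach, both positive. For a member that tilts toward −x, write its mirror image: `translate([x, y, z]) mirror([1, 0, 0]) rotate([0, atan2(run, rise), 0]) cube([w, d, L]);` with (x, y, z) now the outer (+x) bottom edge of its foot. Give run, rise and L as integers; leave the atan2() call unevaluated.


translate([288, 0, 840]) cube([61, 770, 87]);
translate([0, 83, 0]) rotate([0, atan2(288, 840), 0]) cube([26, 48, 888]);
translate([637, 83, 0]) mirror([1, 0, 0]) rotate([0, atan2(288, 840), 0]) cube([26, 48, 888]);
translate([0, 639, 0]) rotate([0, atan2(288, 840), 0]) cube([26, 48, 888]);
translate([637, 639, 0]) mirror([1, 0, 0]) rotate([0, atan2(288, 840), 0]) cube([26, 48, 888]);


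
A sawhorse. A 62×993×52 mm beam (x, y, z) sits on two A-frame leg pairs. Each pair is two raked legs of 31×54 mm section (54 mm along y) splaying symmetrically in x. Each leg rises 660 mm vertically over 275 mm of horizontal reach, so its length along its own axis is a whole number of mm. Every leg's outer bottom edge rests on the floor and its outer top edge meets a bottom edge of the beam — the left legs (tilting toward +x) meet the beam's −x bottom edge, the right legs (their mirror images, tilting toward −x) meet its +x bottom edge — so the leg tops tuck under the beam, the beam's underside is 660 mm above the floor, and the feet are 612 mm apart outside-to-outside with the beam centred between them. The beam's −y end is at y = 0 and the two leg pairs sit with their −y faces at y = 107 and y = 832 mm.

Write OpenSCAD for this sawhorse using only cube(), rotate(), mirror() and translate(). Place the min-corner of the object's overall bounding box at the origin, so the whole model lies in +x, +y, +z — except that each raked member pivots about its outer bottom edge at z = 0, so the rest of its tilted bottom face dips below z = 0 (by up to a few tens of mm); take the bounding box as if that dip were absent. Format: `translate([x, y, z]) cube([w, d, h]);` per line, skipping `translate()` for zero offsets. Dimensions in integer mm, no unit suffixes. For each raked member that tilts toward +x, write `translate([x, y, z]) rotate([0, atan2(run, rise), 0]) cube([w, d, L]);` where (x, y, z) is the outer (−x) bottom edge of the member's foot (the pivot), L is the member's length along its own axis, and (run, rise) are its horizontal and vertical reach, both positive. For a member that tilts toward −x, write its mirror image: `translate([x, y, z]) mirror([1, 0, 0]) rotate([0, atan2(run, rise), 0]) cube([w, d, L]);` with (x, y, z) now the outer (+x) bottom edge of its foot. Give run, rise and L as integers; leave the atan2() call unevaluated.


// leg length = √(275² + 660²) = 715
// right-leg outer foot x = 2·275 + 62 = 612
// beam min-corner = (275, 0, 660)
translate([275, 0, 660]) cube([62, 993, 52]);
translate([0, 107, 0]) rotate([0, atan2(275, 660), 0]) cube([31, 54, 715]);
translate([612, 107, 0]) mirror([1, 0, 0]) rotate([0, atan2(275, 660), 0]) cube([31, 54, 715]);
translate([0, 832, 0]) rotate([0, atan2(275, 660), 0]) cube([31, 54, 715]);
translate([612, 832, 0]) mirror([1, 0, 0]) rotate([0, atan2(275, 660), 0]) cube([31, 54, 715]);
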